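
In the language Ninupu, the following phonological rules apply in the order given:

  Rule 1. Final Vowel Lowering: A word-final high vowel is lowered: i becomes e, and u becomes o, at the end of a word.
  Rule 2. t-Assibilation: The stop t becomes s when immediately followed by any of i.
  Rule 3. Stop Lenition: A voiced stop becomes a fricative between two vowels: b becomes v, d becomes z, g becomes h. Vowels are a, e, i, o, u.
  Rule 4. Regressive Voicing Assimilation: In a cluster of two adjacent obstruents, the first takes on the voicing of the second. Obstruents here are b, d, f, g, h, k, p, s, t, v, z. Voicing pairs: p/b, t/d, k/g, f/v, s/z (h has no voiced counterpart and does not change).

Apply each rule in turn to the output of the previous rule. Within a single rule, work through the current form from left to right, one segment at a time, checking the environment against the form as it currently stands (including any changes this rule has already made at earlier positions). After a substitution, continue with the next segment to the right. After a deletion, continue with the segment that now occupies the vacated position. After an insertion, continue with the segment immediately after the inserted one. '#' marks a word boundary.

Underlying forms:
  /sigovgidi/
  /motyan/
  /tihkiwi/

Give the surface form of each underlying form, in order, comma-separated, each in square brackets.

/sigovgidi/:
  Rule 1 Final Vowel Lowering: [sigovgidi] → [sigovgide]
  Rule 2 t-Assibilation: no change — [sigovgide]
  Rule 3 Stop Lenition: [sigovgide] → [sihovgize]
  Rule 4 Regressive Voicing Assimilation: no change — [sihovgize]
/motyan/:
  Rule 1 Final Vowel Lowering: no change — [motyan]
  Rule 2 t-Assibilation: no change — [motyan]
  Rule 3 Stop Lenition: no change — [motyan]
  Rule 4 Regressive Voicing Assimilation: no change — [motyan]
/tihkiwi/:
  Rule 1 Final Vowel Lowering: [tihkiwi] → [tihkiwe]
  Rule 2 t-Assibilation: [tihkiwe] → [sihkiwe]
  Rule 3 Stop Lenition: no change — [sihkiwe]
  Rule 4 Regressive Voicing Assimilation: no change — [sihkiwe]

[sihovgize], [motyan], [sihkiwe]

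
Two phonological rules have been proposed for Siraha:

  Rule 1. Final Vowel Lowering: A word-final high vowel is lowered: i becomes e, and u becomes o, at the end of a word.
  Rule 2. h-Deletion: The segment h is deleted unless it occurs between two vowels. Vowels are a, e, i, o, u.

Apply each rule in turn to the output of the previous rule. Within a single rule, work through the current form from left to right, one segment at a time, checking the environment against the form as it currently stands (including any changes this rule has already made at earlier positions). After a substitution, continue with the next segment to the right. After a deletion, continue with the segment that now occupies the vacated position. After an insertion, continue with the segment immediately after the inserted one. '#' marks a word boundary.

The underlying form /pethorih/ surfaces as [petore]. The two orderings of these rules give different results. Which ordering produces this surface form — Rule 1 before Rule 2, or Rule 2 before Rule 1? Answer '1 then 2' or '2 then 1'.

2 then 1

Order 1 then 2:
  1 Final Vowel Lowering: no change — [pethorih]
  2 h-Deletion: [pethorih] → [petori]
  result: [petori]
Order 2 then 1:
  2 h-Deletion: [pethorih] → [petori]
  1 Final Vowel Lowering: [petori] → [petore]
  result: [petore]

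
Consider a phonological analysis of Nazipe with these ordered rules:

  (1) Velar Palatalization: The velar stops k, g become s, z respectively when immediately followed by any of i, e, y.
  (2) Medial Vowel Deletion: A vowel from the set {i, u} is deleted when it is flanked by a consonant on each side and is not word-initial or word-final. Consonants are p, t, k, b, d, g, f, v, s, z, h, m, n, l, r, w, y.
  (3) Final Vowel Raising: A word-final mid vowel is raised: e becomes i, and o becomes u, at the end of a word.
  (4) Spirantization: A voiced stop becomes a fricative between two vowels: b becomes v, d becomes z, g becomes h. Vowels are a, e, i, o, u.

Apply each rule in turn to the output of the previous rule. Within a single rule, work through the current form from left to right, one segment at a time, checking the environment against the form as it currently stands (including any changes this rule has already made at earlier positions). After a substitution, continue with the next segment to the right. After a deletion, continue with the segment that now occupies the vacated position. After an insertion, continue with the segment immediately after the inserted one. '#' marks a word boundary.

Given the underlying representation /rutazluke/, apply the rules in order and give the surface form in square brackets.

(1) Velar Palatalization: [rutazluke] → [rutazluse]
(2) Medial Vowel Deletion: [rutazluse] → [rtazlse]
(3) Final Vowel Raising: [rtazlse] → [rtazlsi]
(4) Spirantization: no change — [rtazlsi]

[rtazlsi]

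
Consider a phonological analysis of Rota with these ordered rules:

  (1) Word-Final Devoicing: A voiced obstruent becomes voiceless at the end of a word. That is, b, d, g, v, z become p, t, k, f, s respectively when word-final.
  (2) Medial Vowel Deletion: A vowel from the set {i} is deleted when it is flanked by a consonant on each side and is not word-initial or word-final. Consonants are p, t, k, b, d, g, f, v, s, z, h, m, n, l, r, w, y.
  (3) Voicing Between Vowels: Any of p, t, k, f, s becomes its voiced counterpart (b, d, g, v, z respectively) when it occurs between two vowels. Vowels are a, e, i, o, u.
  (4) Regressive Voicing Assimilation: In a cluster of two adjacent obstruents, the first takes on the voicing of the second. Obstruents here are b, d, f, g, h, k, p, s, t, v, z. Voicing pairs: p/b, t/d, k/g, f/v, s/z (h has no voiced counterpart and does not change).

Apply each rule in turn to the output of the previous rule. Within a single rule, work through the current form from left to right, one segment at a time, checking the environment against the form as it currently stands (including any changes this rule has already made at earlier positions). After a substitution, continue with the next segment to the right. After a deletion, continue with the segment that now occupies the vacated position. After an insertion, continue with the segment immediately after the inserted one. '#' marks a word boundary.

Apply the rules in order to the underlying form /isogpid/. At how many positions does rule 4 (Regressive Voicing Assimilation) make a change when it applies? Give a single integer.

(1) Word-Final Devoicing: [isogpid] → [isogpit]
(2) Medial Vowel Deletion: [isogpit] → [isogpt]
(3) Voicing Between Vowels: [isogpt] → [izogpt]
(4) Regressive Voicing Assimilation: [izogpt] → [izokpt]
Rule 4 changed 1 position(s).

1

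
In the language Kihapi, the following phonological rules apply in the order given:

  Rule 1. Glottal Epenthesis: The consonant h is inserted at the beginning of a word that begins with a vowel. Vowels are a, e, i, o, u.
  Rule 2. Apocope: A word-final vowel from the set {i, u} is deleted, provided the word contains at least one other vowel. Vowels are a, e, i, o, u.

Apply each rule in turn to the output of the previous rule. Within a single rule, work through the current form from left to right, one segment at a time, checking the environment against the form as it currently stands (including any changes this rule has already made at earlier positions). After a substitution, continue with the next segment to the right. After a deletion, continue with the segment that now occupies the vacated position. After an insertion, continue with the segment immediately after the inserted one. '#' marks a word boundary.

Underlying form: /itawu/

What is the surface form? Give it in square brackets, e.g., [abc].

[hitaw]

Rule 1 Glottal Epenthesis: [itawu] → [hitawu]
Rule 2 Apocope: [hitawu] → [hitaw]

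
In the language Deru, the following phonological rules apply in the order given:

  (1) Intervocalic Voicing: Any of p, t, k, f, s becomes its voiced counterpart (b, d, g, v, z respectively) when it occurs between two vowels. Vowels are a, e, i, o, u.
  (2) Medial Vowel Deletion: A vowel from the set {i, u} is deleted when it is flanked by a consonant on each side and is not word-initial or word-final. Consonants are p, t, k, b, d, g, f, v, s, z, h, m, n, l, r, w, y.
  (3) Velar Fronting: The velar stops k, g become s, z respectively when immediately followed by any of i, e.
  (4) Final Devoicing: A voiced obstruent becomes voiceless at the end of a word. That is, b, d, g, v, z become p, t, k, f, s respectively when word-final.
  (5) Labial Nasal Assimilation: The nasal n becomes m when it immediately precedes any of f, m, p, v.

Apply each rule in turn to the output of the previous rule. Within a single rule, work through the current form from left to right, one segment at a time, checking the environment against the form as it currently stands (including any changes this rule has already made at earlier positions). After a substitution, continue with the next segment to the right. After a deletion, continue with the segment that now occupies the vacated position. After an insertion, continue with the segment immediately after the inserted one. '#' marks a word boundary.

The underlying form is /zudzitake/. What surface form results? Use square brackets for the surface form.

(1) Intervocalic Voicing: [zudzitake] → [zudzidage]
(2) Medial Vowel Deletion: [zudzidage] → [zdzdage]
(3) Velar Fronting: [zdzdage] → [zdzdaze]
(4) Final Devoicing: no change — [zdzdaze]
(5) Labial Nasal Assimilation: no change — [zdzdaze]

[zdzdaze]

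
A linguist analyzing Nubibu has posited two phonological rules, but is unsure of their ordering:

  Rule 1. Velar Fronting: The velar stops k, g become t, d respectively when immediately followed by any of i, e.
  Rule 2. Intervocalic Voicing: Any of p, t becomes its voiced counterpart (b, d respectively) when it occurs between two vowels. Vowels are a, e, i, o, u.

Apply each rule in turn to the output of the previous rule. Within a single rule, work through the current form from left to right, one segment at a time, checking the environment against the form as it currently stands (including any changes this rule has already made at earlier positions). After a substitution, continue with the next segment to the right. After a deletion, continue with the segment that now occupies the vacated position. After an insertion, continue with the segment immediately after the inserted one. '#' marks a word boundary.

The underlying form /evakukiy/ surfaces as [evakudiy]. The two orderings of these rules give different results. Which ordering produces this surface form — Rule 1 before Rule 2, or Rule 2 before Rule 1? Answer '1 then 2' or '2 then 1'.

1 then 2

Order 1 then 2:
  1 Velar Fronting: [evakukiy] → [evakutiy]
  2 Intervocalic Voicing: [evakutiy] → [evakudiy]
  result: [evakudiy]
Order 2 then 1:
  2 Intervocalic Voicing: no change — [evakukiy]
  1 Velar Fronting: [evakukiy] → [evakutiy]
  result: [evakutiy]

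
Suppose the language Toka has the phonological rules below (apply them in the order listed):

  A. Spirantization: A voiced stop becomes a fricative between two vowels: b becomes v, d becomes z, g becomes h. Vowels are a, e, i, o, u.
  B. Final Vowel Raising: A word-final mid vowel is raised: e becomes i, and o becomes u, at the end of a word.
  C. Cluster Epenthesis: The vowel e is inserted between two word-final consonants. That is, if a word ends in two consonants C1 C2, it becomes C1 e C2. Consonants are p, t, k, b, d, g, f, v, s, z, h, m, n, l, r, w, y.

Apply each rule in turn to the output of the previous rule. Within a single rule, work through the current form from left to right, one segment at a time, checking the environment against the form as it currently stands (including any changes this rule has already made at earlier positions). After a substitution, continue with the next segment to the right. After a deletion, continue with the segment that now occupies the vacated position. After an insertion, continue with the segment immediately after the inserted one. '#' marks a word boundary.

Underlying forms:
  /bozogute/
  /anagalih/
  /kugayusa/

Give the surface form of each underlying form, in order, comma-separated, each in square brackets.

/bozogute/:
  A Spirantization: [bozogute] → [bozohute]
  B Final Vowel Raising: [bozohute] → [bozohuti]
  C Cluster Epenthesis: no change — [bozohuti]
/anagalih/:
  A Spirantization: [anagalih] → [anahalih]
  B Final Vowel Raising: no change — [anahalih]
  C Cluster Epenthesis: no change — [anahalih]
/kugayusa/:
  A Spirantization: [kugayusa] → [kuhayusa]
  B Final Vowel Raising: no change — [kuhayusa]
  C Cluster Epenthesis: no change — [kuhayusa]

[bozohuti], [anahalih], [kuhayusa]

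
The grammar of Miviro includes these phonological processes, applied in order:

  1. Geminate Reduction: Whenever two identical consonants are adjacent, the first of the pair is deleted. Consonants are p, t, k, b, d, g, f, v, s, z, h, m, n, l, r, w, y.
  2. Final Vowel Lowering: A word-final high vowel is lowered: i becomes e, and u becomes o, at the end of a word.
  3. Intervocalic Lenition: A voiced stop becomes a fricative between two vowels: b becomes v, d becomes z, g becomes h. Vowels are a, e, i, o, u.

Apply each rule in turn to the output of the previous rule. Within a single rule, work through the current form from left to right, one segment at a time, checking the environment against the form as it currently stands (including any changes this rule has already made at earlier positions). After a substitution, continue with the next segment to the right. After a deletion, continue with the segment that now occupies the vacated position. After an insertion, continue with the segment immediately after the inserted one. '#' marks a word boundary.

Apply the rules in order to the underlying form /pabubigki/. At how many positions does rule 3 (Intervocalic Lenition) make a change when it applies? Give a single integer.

1 Geminate Reduction: no change — [pabubigki]
2 Final Vowel Lowering: [pabubigki] → [pabubigke]
3 Intervocalic Lenition: [pabubigke] → [pavuvigke]
Rule 3 changed 2 position(s).

2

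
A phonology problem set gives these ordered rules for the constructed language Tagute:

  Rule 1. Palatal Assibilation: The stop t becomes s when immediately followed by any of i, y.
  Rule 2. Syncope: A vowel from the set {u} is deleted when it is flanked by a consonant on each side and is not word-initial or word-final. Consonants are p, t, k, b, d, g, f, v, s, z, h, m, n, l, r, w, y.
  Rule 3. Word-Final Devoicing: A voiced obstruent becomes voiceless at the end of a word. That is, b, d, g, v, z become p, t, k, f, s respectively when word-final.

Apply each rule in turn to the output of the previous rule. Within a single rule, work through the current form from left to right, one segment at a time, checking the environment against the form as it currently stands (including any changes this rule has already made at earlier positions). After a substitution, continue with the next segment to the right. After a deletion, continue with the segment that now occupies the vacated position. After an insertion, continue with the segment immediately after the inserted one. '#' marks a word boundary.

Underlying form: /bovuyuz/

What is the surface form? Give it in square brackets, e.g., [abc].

Rule 1 Palatal Assibilation: no change — [bovuyuz]
Rule 2 Syncope: [bovuyuz] → [bovyz]
Rule 3 Word-Final Devoicing: [bovyz] → [bovys]

[bovys]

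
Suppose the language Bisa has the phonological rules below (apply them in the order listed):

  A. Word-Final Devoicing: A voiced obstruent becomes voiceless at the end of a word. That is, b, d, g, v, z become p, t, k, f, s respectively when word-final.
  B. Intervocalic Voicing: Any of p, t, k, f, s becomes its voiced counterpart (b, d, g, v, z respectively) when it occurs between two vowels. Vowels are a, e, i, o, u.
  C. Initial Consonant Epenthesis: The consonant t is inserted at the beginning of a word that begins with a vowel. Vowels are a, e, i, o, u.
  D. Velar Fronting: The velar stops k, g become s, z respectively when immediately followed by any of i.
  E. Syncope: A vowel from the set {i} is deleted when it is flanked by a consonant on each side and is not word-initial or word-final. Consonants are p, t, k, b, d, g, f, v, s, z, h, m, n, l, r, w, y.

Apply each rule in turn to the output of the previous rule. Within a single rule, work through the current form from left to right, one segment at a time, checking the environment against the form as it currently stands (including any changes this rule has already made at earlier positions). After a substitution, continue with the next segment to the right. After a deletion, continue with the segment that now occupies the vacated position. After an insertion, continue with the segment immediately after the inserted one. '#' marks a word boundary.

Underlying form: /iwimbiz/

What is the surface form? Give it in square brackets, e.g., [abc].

[twmbs]

A Word-Final Devoicing: [iwimbiz] → [iwimbis]
B Intervocalic Voicing: no change — [iwimbis]
C Initial Consonant Epenthesis: [iwimbis] → [tiwimbis]
D Velar Fronting: no change — [tiwimbis]
E Syncope: [tiwimbis] → [twmbs]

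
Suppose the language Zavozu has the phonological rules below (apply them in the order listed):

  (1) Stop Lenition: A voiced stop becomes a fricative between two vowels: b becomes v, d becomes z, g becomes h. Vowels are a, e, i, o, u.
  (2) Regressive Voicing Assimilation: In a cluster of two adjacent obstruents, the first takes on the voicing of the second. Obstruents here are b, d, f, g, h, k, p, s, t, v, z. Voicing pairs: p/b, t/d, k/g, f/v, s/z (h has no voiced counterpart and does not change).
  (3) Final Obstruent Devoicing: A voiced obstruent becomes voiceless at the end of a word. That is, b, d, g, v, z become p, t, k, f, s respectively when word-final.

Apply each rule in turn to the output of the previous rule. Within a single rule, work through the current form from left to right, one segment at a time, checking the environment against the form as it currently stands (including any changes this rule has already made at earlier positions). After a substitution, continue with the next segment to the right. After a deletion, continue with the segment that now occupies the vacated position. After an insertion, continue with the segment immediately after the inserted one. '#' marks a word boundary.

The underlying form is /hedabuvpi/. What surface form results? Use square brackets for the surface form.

(1) Stop Lenition: [hedabuvpi] → [hezavuvpi]
(2) Regressive Voicing Assimilation: [hezavuvpi] → [hezavufpi]
(3) Final Obstruent Devoicing: no change — [hezavufpi]

[hezavufpi]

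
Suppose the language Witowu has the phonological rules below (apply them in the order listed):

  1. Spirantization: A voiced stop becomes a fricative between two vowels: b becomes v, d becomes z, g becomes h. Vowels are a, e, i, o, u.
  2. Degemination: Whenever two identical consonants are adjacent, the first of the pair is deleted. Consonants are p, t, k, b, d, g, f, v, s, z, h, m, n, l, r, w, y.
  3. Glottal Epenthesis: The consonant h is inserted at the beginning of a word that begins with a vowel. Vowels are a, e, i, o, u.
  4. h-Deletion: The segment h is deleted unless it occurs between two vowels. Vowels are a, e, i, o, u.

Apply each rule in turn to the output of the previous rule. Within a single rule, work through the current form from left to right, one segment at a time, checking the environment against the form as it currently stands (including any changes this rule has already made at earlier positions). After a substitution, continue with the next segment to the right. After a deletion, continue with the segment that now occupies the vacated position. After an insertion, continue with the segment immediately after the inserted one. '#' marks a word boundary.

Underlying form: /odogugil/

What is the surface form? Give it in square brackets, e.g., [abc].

[ozohuhil]

1 Spirantization: [odogugil] → [ozohuhil]
2 Degemination: no change — [ozohuhil]
3 Glottal Epenthesis: [ozohuhil] → [hozohuhil]
4 h-Deletion: [hozohuhil] → [ozohuhil]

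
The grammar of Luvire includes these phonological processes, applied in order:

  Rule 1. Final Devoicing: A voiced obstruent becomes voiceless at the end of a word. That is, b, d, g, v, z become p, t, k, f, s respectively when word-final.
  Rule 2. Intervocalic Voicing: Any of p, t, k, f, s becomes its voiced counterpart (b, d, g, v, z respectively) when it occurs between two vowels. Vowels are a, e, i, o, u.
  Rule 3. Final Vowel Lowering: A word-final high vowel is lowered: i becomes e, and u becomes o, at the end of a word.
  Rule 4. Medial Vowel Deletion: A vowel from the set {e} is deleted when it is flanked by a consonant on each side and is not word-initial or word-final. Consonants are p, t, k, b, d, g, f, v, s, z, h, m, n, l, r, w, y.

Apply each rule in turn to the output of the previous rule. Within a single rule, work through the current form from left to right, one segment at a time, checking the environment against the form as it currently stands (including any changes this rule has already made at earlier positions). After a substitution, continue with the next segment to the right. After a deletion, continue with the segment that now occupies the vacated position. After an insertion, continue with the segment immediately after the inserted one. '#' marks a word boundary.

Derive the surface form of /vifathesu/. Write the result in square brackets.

[vivathzo]

Rule 1 Final Devoicing: no change — [vifathesu]
Rule 2 Intervocalic Voicing: [vifathesu] → [vivathezu]
Rule 3 Final Vowel Lowering: [vivathezu] → [vivathezo]
Rule 4 Medial Vowel Deletion: [vivathezo] → [vivathzo]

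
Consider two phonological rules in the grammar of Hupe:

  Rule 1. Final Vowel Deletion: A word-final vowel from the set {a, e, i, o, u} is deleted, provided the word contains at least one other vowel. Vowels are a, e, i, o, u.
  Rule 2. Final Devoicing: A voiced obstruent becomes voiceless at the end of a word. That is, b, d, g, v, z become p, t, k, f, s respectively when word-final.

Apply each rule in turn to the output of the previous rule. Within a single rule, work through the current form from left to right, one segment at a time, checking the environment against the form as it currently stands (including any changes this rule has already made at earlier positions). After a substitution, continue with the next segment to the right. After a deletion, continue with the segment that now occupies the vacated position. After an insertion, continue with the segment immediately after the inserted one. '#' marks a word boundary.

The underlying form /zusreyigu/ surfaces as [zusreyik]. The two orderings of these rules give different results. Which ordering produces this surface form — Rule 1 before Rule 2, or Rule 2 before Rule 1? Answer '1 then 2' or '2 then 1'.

Order 1 then 2:
  1 Final Vowel Deletion: [zusreyigu] → [zusreyig]
  2 Final Devoicing: [zusreyig] → [zusreyik]
  result: [zusreyik]
Order 2 then 1:
  2 Final Devoicing: no change — [zusreyigu]
  1 Final Vowel Deletion: [zusreyigu] → [zusreyig]
  result: [zusreyig]

1 then 2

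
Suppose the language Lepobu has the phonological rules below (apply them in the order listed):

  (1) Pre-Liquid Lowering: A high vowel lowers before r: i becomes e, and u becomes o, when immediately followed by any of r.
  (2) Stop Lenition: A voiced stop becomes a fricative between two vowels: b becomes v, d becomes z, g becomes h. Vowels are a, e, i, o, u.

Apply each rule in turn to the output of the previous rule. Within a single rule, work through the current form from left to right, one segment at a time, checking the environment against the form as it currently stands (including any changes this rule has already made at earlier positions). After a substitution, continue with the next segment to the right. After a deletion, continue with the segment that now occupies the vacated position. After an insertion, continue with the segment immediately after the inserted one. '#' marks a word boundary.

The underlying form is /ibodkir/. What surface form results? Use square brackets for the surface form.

(1) Pre-Liquid Lowering: [ibodkir] → [ibodker]
(2) Stop Lenition: [ibodker] → [ivodker]

[ivodker]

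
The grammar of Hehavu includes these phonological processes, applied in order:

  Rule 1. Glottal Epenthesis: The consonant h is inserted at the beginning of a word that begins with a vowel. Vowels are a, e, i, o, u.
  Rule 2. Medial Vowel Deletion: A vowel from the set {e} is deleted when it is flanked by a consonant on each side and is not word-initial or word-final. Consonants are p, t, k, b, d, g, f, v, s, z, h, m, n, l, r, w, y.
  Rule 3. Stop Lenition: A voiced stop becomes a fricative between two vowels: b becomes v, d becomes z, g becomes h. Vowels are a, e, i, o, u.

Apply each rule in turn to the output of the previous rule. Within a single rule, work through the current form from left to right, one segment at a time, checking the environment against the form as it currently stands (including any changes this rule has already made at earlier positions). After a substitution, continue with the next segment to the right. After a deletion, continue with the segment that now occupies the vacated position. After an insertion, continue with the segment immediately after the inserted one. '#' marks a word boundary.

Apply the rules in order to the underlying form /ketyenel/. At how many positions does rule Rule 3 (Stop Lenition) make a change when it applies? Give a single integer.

0

Rule 1 Glottal Epenthesis: no change — [ketyenel]
Rule 2 Medial Vowel Deletion: [ketyenel] → [ktynl]
Rule 3 Stop Lenition: no change — [ktynl]
Rule Rule 3 changed 0 position(s).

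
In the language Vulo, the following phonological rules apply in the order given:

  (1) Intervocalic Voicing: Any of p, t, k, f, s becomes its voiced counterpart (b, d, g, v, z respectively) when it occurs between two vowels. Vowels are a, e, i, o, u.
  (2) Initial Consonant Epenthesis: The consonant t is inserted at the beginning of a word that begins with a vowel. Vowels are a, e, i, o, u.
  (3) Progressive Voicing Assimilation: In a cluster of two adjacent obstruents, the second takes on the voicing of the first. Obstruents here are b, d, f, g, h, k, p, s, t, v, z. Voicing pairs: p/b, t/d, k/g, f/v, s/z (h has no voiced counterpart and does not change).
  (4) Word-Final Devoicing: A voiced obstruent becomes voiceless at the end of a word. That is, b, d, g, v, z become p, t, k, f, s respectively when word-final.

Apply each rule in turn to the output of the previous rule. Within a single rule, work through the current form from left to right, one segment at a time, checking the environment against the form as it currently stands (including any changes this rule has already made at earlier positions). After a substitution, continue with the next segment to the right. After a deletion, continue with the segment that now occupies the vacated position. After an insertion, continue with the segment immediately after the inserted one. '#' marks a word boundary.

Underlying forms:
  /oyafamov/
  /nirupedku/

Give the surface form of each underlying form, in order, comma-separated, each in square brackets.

/oyafamov/:
  (1) Intervocalic Voicing: [oyafamov] → [oyavamov]
  (2) Initial Consonant Epenthesis: [oyavamov] → [toyavamov]
  (3) Progressive Voicing Assimilation: no change — [toyavamov]
  (4) Word-Final Devoicing: [toyavamov] → [toyavamof]
/nirupedku/:
  (1) Intervocalic Voicing: [nirupedku] → [nirubedku]
  (2) Initial Consonant Epenthesis: no change — [nirubedku]
  (3) Progressive Voicing Assimilation: [nirubedku] → [nirubedgu]
  (4) Word-Final Devoicing: no change — [nirubedgu]

[toyavamof], [nirubedgu]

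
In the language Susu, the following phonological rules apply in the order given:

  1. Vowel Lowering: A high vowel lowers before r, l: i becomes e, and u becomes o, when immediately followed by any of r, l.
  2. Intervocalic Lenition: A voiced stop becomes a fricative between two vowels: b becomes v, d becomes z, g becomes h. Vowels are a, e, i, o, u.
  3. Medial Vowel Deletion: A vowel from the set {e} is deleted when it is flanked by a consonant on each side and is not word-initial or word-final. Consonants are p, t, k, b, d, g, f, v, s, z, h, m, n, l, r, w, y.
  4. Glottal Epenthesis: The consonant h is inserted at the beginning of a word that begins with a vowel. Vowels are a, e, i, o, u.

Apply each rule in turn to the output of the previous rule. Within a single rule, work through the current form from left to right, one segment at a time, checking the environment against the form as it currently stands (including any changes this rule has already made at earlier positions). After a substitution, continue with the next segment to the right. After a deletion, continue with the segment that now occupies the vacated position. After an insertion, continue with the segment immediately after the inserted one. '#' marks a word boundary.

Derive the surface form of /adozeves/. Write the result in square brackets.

1 Vowel Lowering: no change — [adozeves]
2 Intervocalic Lenition: [adozeves] → [azozeves]
3 Medial Vowel Deletion: [azozeves] → [azozvs]
4 Glottal Epenthesis: [azozvs] → [hazozvs]

[hazozvs]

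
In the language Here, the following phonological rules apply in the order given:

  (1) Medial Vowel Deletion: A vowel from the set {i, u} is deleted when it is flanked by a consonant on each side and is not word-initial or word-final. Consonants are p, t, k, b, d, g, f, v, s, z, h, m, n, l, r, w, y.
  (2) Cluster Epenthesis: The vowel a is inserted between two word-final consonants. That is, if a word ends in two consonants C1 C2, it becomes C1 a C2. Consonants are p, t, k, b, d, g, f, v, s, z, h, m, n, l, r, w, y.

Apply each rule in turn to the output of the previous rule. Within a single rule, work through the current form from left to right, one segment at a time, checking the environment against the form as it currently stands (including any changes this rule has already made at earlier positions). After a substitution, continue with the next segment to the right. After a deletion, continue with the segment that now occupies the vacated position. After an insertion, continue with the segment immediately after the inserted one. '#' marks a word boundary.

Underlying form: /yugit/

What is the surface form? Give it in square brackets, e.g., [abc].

(1) Medial Vowel Deletion: [yugit] → [ygt]
(2) Cluster Epenthesis: [ygt] → [ygat]

[ygat]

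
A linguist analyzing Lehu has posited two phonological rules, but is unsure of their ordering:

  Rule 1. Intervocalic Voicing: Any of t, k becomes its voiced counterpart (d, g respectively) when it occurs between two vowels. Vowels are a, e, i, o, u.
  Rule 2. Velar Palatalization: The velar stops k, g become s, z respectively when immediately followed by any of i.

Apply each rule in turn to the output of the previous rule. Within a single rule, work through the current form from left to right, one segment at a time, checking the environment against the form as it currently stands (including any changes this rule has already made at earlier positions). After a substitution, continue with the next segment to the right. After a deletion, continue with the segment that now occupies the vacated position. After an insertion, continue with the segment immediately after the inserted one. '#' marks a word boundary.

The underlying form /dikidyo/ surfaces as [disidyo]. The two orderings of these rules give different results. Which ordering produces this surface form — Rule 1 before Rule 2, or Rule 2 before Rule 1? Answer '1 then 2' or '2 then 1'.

Order 1 then 2:
  1 Intervocalic Voicing: [dikidyo] → [digidyo]
  2 Velar Palatalization: [digidyo] → [dizidyo]
  result: [dizidyo]
Order 2 then 1:
  2 Velar Palatalization: [dikidyo] → [disidyo]
  1 Intervocalic Voicing: no change — [disidyo]
  result: [disidyo]

2 then 1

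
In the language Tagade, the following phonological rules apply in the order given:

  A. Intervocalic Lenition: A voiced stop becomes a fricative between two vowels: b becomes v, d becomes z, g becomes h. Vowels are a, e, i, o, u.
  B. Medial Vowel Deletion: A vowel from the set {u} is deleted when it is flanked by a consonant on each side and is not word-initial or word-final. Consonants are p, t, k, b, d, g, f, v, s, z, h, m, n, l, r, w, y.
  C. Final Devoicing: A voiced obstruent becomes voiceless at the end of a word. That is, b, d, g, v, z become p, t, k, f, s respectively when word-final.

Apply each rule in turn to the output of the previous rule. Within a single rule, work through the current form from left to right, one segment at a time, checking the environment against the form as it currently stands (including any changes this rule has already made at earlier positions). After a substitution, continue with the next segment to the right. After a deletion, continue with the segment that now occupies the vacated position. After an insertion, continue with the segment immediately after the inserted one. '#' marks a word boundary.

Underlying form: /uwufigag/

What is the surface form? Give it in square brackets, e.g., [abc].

[uwfihak]

A Intervocalic Lenition: [uwufigag] → [uwufihag]
B Medial Vowel Deletion: [uwufihag] → [uwfihag]
C Final Devoicing: [uwfihag] → [uwfihak]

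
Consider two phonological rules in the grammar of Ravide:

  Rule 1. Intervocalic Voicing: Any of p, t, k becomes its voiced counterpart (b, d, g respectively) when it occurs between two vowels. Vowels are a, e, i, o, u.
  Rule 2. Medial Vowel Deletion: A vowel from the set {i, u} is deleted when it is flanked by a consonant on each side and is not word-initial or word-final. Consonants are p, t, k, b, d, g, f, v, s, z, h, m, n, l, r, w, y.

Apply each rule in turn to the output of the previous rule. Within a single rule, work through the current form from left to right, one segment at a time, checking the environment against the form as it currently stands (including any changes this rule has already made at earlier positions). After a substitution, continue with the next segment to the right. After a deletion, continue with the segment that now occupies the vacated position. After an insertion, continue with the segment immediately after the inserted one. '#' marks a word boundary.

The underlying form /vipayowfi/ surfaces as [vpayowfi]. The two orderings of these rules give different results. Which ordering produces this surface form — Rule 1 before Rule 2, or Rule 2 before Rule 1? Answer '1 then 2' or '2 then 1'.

2 then 1

Order 1 then 2:
  1 Intervocalic Voicing: [vipayowfi] → [vibayowfi]
  2 Medial Vowel Deletion: [vibayowfi] → [vbayowfi]
  result: [vbayowfi]
Order 2 then 1:
  2 Medial Vowel Deletion: [vipayowfi] → [vpayowfi]
  1 Intervocalic Voicing: no change — [vpayowfi]
  result: [vpayowfi]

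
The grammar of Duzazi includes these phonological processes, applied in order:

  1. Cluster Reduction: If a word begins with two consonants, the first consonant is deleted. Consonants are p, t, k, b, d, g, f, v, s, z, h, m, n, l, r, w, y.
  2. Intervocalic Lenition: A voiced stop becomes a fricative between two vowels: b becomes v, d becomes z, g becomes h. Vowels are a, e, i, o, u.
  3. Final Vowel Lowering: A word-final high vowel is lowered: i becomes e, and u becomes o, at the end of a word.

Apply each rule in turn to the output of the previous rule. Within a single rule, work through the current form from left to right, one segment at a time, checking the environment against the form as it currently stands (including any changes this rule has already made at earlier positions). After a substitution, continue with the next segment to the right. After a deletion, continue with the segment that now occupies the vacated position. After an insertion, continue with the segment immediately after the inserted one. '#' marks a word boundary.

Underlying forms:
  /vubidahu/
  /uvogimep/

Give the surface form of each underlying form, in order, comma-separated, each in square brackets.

/vubidahu/:
  1 Cluster Reduction: no change — [vubidahu]
  2 Intervocalic Lenition: [vubidahu] → [vuvizahu]
  3 Final Vowel Lowering: [vuvizahu] → [vuvizaho]
/uvogimep/:
  1 Cluster Reduction: no change — [uvogimep]
  2 Intervocalic Lenition: [uvogimep] → [uvohimep]
  3 Final Vowel Lowering: no change — [uvohimep]

[vuvizaho], [uvohimep]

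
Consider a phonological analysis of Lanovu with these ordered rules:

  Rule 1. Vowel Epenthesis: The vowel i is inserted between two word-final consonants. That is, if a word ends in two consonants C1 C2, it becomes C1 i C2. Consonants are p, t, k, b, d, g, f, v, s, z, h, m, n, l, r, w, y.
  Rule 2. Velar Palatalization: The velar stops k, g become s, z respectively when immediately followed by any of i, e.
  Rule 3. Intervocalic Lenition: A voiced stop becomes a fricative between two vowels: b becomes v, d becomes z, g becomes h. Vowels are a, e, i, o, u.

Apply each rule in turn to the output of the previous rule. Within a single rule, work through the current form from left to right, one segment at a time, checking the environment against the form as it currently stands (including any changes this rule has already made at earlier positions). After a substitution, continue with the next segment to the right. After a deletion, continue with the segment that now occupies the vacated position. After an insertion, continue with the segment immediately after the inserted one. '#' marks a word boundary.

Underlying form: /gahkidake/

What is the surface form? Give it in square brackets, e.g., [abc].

Rule 1 Vowel Epenthesis: no change — [gahkidake]
Rule 2 Velar Palatalization: [gahkidake] → [gahsidase]
Rule 3 Intervocalic Lenition: [gahsidase] → [gahsizase]

[gahsizase]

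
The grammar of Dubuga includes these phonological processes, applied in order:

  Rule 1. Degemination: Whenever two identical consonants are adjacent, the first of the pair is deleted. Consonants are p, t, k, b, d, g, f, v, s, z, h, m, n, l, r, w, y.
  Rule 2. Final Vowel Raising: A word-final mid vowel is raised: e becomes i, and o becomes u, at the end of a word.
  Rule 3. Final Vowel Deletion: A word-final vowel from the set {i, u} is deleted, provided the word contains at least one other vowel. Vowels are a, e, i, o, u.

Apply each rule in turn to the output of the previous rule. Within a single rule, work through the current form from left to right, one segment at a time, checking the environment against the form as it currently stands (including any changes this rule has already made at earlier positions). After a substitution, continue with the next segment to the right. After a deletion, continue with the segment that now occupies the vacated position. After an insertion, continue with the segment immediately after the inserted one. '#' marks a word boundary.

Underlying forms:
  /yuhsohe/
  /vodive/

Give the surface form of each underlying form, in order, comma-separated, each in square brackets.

/yuhsohe/:
  Rule 1 Degemination: no change — [yuhsohe]
  Rule 2 Final Vowel Raising: [yuhsohe] → [yuhsohi]
  Rule 3 Final Vowel Deletion: [yuhsohi] → [yuhsoh]
/vodive/:
  Rule 1 Degemination: no change — [vodive]
  Rule 2 Final Vowel Raising: [vodive] → [vodivi]
  Rule 3 Final Vowel Deletion: [vodivi] → [vodiv]

[yuhsoh], [vodiv]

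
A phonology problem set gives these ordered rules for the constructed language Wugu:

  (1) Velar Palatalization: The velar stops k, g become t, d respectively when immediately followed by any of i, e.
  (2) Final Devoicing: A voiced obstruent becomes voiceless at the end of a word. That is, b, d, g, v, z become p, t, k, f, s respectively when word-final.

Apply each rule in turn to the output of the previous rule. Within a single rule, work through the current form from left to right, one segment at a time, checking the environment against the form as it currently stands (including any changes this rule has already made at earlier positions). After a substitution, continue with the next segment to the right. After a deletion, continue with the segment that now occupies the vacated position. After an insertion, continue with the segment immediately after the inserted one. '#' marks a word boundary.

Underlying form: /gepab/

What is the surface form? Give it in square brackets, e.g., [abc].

(1) Velar Palatalization: [gepab] → [depab]
(2) Final Devoicing: [depab] → [depap]

[depap]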